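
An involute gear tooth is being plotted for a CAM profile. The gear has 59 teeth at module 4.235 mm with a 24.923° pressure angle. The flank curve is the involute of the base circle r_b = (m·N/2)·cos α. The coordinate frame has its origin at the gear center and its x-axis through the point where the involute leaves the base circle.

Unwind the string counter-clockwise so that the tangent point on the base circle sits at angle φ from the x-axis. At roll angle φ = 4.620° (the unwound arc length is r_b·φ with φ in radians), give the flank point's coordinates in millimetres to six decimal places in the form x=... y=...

x=113.665879 y=0.019787

pitch radius r_p = m·N/2 = 4.235·59/2 = 124.932500
base radius r_b = r_p·cos α = 124.932500·cos 24.923° = 113.298152
roll angle φ = 4.620° = 0.08063421 rad
x = r_b·(cos φ + φ·sin φ) = 113.298152·(0.99675082 + 0.08063421·0.08054686) = 113.665879
y = r_b·(sin φ − φ·cos φ) = 113.298152·(0.08054686 − 0.08063421·0.99675082) = 0.019787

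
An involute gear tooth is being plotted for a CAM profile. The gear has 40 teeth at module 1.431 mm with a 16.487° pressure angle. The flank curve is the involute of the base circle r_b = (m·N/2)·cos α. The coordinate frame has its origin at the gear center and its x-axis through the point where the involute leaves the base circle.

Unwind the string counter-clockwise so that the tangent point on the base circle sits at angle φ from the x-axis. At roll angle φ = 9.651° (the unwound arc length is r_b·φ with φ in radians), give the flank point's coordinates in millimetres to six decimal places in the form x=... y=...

x=27.829826 y=0.043594

pitch radius r_p = m·N/2 = 1.431·40/2 = 28.620000
base radius r_b = r_p·cos α = 28.620000·cos 16.487° = 27.443264
roll angle φ = 9.651° = 0.16844173 rad
x = r_b·(cos φ + φ·sin φ) = 27.443264·(0.98584720 + 0.16844173·0.16764633) = 27.829826
y = r_b·(sin φ − φ·cos φ) = 27.443264·(0.16764633 − 0.16844173·0.98584720) = 0.043594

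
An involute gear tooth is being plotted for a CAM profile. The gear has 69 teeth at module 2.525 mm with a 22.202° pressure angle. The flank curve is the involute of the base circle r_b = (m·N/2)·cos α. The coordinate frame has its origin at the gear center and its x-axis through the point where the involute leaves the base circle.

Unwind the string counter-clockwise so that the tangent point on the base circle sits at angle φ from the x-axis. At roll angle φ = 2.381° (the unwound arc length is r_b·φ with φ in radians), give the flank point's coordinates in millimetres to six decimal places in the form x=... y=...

pitch radius r_p = m·N/2 = 2.525·69/2 = 87.112500
base radius r_b = r_p·cos α = 87.112500·cos 22.202° = 80.653752
roll angle φ = 2.381° = 0.04155629 rad
x = r_b·(cos φ + φ·sin φ) = 80.653752·(0.99913666 + 0.04155629·0.04154433) = 80.723364
y = r_b·(sin φ − φ·cos φ) = 80.653752·(0.04154433 − 0.04155629·0.99913666) = 0.001929

x=80.723364 y=0.001929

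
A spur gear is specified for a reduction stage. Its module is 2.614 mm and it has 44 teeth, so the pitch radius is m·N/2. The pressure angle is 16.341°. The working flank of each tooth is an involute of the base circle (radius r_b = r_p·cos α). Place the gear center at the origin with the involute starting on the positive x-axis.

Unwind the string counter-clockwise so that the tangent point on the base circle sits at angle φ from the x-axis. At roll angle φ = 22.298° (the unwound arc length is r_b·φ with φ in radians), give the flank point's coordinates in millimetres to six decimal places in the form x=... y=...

pitch radius r_p = m·N/2 = 2.614·44/2 = 57.508000
base radius r_b = r_p·cos α = 57.508000·cos 16.341° = 55.184919
roll angle φ = 22.298° = 0.38917352 rad
x = r_b·(cos φ + φ·sin φ) = 55.184919·(0.92522296 + 0.38917352·0.37942386) = 59.207054
y = r_b·(sin φ − φ·cos φ) = 55.184919·(0.37942386 − 0.38917352·0.92522296) = 1.067916

x=59.207054 y=1.067916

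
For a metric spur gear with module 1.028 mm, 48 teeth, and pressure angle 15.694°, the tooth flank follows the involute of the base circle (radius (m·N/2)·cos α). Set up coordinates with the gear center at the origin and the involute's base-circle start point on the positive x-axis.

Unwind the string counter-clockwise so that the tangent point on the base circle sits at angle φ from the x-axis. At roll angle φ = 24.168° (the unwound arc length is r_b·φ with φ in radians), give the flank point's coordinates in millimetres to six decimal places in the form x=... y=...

pitch radius r_p = m·N/2 = 1.028·48/2 = 24.672000
base radius r_b = r_p·cos α = 24.672000·cos 15.694° = 23.752230
roll angle φ = 24.168° = 0.42181117 rad
x = r_b·(cos φ + φ·sin φ) = 23.752230·(0.91234892 + 0.42181117·0.40941355) = 25.772217
y = r_b·(sin φ − φ·cos φ) = 23.752230·(0.40941355 − 0.42181117·0.91234892) = 0.583701

x=25.772217 y=0.583701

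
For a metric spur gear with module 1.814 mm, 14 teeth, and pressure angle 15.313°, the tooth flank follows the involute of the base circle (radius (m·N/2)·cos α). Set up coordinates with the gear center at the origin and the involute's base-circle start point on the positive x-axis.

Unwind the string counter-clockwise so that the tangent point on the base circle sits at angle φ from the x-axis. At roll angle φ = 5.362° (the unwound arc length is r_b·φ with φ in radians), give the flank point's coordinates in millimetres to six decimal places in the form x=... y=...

pitch radius r_p = m·N/2 = 1.814·14/2 = 12.698000
base radius r_b = r_p·cos α = 12.698000·cos 15.313° = 12.247190
roll angle φ = 5.362° = 0.09358455 rad
x = r_b·(cos φ + φ·sin φ) = 12.247190·(0.99562416 + 0.09358455·0.09344801) = 12.300703
y = r_b·(sin φ − φ·cos φ) = 12.247190·(0.09344801 − 0.09358455·0.99562416) = 0.003343

x=12.300703 y=0.003343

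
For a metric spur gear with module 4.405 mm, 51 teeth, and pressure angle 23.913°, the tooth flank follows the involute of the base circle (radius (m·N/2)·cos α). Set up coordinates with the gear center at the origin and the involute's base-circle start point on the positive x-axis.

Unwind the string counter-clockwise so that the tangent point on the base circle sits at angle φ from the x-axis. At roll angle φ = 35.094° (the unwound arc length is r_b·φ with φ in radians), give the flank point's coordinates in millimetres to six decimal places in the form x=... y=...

x=120.178170 y=7.574209

pitch radius r_p = m·N/2 = 4.405·51/2 = 112.327500
base radius r_b = r_p·cos α = 112.327500·cos 23.913° = 102.685533
roll angle φ = 35.094° = 0.61250585 rad
x = r_b·(cos φ + φ·sin φ) = 102.685533·(0.81820993 + 0.61250585·0.57491957) = 120.178170
y = r_b·(sin φ − φ·cos φ) = 102.685533·(0.57491957 − 0.61250585·0.81820993) = 7.574209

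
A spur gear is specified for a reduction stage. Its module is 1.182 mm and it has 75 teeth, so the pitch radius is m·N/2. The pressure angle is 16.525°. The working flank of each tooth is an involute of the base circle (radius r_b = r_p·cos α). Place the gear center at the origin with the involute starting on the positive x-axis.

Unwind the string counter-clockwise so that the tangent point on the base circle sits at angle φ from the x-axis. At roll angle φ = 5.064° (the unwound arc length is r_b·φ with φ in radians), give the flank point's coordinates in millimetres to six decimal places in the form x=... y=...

pitch radius r_p = m·N/2 = 1.182·75/2 = 44.325000
base radius r_b = r_p·cos α = 44.325000·cos 16.525° = 42.494188
roll angle φ = 5.064° = 0.08838347 rad
x = r_b·(cos φ + φ·sin φ) = 42.494188·(0.99609672 + 0.08838347·0.08826845) = 42.659838
y = r_b·(sin φ − φ·cos φ) = 42.494188·(0.08826845 − 0.08838347·0.99609672) = 0.009772

x=42.659838 y=0.009772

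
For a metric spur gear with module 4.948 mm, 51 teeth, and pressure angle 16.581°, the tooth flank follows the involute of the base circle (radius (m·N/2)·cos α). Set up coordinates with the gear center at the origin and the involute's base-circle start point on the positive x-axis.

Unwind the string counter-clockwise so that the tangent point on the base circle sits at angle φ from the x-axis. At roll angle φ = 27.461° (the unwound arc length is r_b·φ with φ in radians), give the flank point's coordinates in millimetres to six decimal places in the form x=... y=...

x=134.029166 y=4.336857

pitch radius r_p = m·N/2 = 4.948·51/2 = 126.174000
base radius r_b = r_p·cos α = 126.174000·cos 16.581° = 120.927339
roll angle φ = 27.461° = 0.47928487 rad
x = r_b·(cos φ + φ·sin φ) = 120.927339·(0.88732493 + 0.47928487·0.46114474) = 134.029166
y = r_b·(sin φ − φ·cos φ) = 120.927339·(0.46114474 − 0.47928487·0.88732493) = 4.336857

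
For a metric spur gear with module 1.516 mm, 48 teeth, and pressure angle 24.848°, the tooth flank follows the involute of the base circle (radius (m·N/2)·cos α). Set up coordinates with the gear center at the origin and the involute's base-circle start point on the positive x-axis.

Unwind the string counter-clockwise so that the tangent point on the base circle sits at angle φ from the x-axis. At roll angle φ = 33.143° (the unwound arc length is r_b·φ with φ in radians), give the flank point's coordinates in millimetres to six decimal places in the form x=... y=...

x=38.085924 y=2.059709

pitch radius r_p = m·N/2 = 1.516·48/2 = 36.384000
base radius r_b = r_p·cos α = 36.384000·cos 24.848° = 33.015779
roll angle φ = 33.143° = 0.57845447 rad
x = r_b·(cos φ + φ·sin φ) = 33.015779·(0.83730864 + 0.57845447·0.54673051) = 38.085924
y = r_b·(sin φ − φ·cos φ) = 33.015779·(0.54673051 − 0.57845447·0.83730864) = 2.059709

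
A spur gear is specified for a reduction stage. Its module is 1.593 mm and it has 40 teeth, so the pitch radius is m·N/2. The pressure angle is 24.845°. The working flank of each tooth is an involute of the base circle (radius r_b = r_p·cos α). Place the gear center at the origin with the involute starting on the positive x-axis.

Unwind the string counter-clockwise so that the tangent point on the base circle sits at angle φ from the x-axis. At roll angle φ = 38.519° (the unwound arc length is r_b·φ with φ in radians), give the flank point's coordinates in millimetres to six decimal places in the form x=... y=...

pitch radius r_p = m·N/2 = 1.593·40/2 = 31.860000
base radius r_b = r_p·cos α = 31.860000·cos 24.845° = 28.911286
roll angle φ = 38.519° = 0.67228337 rad
x = r_b·(cos φ + φ·sin φ) = 28.911286·(0.78240168 + 0.67228337·0.62277413) = 34.724836
y = r_b·(sin φ − φ·cos φ) = 28.911286·(0.62277413 − 0.67228337·0.78240168) = 2.797990

x=34.724836 y=2.797990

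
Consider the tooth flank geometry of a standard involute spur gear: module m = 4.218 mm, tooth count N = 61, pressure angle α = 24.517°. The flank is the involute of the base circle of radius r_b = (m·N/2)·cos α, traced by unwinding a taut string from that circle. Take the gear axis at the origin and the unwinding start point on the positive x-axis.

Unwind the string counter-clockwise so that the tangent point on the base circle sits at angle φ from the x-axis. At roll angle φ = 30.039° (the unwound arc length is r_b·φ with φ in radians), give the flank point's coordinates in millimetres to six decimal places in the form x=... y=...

pitch radius r_p = m·N/2 = 4.218·61/2 = 128.649000
base radius r_b = r_p·cos α = 128.649000·cos 24.517° = 117.049773
roll angle φ = 30.039° = 0.52427945 rad
x = r_b·(cos φ + φ·sin φ) = 117.049773·(0.86568486 + 0.52427945·0.50058937) = 132.047780
y = r_b·(sin φ − φ·cos φ) = 117.049773·(0.50058937 − 0.52427945·0.86568486) = 5.469570

x=132.047780 y=5.469570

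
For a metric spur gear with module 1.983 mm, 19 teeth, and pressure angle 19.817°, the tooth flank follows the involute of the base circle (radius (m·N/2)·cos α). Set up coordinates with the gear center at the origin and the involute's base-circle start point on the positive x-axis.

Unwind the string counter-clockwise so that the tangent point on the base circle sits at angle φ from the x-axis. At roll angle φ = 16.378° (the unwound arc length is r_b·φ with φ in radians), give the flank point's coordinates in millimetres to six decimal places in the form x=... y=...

x=18.432235 y=0.136860

pitch radius r_p = m·N/2 = 1.983·19/2 = 18.838500
base radius r_b = r_p·cos α = 18.838500·cos 19.817° = 17.722888
roll angle φ = 16.378° = 0.28585002 rad
x = r_b·(cos φ + φ·sin φ) = 17.722888·(0.95942232 + 0.28585002·0.28197309) = 18.432235
y = r_b·(sin φ − φ·cos φ) = 17.722888·(0.28197309 − 0.28585002·0.95942232) = 0.136860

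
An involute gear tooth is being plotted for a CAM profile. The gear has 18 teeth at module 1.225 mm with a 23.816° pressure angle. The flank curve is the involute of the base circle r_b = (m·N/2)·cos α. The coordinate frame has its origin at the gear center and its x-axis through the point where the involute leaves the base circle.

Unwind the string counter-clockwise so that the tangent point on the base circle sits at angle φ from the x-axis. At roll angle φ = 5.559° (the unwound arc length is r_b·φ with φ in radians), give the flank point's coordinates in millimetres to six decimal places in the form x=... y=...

x=10.133549 y=0.003068

pitch radius r_p = m·N/2 = 1.225·18/2 = 11.025000
base radius r_b = r_p·cos α = 11.025000·cos 23.816° = 10.086188
roll angle φ = 5.559° = 0.09702285 rad
x = r_b·(cos φ + φ·sin φ) = 10.086188·(0.99529697 + 0.09702285·0.09687071) = 10.133549
y = r_b·(sin φ − φ·cos φ) = 10.086188·(0.09687071 − 0.09702285·0.99529697) = 0.003068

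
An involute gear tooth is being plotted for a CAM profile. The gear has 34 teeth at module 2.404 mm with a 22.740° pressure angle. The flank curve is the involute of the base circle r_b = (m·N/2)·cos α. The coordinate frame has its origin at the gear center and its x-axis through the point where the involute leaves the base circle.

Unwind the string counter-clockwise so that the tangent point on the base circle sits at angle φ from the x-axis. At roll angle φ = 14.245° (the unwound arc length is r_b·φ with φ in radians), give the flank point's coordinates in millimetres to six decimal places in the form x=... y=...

pitch radius r_p = m·N/2 = 2.404·34/2 = 40.868000
base radius r_b = r_p·cos α = 40.868000·cos 22.740° = 37.691267
roll angle φ = 14.245° = 0.24862215 rad
x = r_b·(cos φ + φ·sin φ) = 37.691267·(0.96925239 + 0.24862215·0.24606871) = 38.838232
y = r_b·(sin φ − φ·cos φ) = 37.691267·(0.24606871 − 0.24862215·0.96925239) = 0.191890

x=38.838232 y=0.191890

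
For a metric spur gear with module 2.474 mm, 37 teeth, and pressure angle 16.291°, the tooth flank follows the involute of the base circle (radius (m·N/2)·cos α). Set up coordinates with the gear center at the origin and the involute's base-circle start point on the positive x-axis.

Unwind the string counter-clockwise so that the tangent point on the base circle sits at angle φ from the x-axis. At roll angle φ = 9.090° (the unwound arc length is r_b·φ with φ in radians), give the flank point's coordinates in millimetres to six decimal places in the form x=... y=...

pitch radius r_p = m·N/2 = 2.474·37/2 = 45.769000
base radius r_b = r_p·cos α = 45.769000·cos 16.291° = 43.931346
roll angle φ = 9.090° = 0.15865043 rad
x = r_b·(cos φ + φ·sin φ) = 43.931346·(0.98744140 + 0.15865043·0.15798573) = 44.480747
y = r_b·(sin φ − φ·cos φ) = 43.931346·(0.15798573 − 0.15865043·0.98744140) = 0.058329

x=44.480747 y=0.058329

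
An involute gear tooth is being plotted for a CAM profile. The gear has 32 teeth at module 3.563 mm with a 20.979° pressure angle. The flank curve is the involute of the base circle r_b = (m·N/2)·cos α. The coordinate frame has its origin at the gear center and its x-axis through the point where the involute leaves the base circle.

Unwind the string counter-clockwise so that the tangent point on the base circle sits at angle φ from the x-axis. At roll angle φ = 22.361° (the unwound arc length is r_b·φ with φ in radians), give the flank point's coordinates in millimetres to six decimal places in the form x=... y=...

x=57.129718 y=1.038733

pitch radius r_p = m·N/2 = 3.563·32/2 = 57.008000
base radius r_b = r_p·cos α = 57.008000·cos 20.979° = 53.229037
roll angle φ = 22.361° = 0.39027307 rad
x = r_b·(cos φ + φ·sin φ) = 53.229037·(0.92480521 + 0.39027307·0.38044097) = 57.129718
y = r_b·(sin φ − φ·cos φ) = 53.229037·(0.38044097 − 0.39027307·0.92480521) = 1.038733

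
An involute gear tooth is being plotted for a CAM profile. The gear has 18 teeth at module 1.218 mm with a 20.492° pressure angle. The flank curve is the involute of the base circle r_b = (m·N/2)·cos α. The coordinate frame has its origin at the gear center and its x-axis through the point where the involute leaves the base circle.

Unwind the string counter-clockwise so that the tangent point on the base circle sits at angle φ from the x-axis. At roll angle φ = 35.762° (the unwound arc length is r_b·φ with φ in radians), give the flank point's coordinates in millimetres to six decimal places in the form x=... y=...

pitch radius r_p = m·N/2 = 1.218·18/2 = 10.962000
base radius r_b = r_p·cos α = 10.962000·cos 20.492° = 10.268336
roll angle φ = 35.762° = 0.62416465 rad
x = r_b·(cos φ + φ·sin φ) = 10.268336·(0.81145160 + 0.62416465·0.58441963) = 12.077881
y = r_b·(sin φ − φ·cos φ) = 10.268336·(0.58441963 − 0.62416465·0.81145160) = 0.800316

x=12.077881 y=0.800316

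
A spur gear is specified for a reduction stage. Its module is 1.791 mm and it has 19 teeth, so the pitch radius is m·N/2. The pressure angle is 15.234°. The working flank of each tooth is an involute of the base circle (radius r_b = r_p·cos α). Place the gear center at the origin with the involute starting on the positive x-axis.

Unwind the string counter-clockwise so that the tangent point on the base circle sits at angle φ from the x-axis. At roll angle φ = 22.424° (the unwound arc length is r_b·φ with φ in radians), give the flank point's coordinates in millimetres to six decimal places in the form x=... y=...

x=17.626174 y=0.323048

pitch radius r_p = m·N/2 = 1.791·19/2 = 17.014500
base radius r_b = r_p·cos α = 17.014500·cos 15.234° = 16.416623
roll angle φ = 22.424° = 0.39137263 rad
x = r_b·(cos φ + φ·sin φ) = 16.416623·(0.92438633 + 0.39137263·0.38145762) = 17.626174
y = r_b·(sin φ − φ·cos φ) = 16.416623·(0.38145762 − 0.39137263·0.92438633) = 0.323048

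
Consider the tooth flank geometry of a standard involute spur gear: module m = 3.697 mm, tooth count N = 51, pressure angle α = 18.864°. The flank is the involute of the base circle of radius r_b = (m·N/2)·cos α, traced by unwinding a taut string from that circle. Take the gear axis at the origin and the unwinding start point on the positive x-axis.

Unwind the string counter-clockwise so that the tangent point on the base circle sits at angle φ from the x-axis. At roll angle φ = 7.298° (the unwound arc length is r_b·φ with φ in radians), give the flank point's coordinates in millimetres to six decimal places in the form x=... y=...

pitch radius r_p = m·N/2 = 3.697·51/2 = 94.273500
base radius r_b = r_p·cos α = 94.273500·cos 18.864° = 89.209947
roll angle φ = 7.298° = 0.12737413 rad
x = r_b·(cos φ + φ·sin φ) = 89.209947·(0.99189888 + 0.12737413·0.12702998) = 89.930693
y = r_b·(sin φ − φ·cos φ) = 89.209947·(0.12702998 − 0.12737413·0.99189888) = 0.061352

x=89.930693 y=0.061352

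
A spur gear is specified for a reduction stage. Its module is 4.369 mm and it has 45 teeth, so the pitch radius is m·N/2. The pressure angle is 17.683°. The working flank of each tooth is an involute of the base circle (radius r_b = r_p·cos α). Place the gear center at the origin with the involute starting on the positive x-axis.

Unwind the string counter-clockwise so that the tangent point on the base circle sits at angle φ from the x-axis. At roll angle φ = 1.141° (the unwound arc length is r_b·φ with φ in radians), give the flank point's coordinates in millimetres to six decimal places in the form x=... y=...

x=93.676438 y=0.000247

pitch radius r_p = m·N/2 = 4.369·45/2 = 98.302500
base radius r_b = r_p·cos α = 98.302500·cos 17.683° = 93.657869
roll angle φ = 1.141° = 0.01991421 rad
x = r_b·(cos φ + φ·sin φ) = 93.657869·(0.99980172 + 0.01991421·0.01991289) = 93.676438
y = r_b·(sin φ − φ·cos φ) = 93.657869·(0.01991289 − 0.01991421·0.99980172) = 0.000247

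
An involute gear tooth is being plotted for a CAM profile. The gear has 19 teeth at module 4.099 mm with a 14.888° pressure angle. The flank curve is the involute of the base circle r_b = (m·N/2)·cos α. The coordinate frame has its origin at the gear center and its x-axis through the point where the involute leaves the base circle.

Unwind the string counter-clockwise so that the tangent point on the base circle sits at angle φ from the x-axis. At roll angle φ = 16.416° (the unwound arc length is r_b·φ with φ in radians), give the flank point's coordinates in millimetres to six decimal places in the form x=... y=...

x=39.146363 y=0.292628

pitch radius r_p = m·N/2 = 4.099·19/2 = 38.940500
base radius r_b = r_p·cos α = 38.940500·cos 14.888° = 37.633264
roll angle φ = 16.416° = 0.28651325 rad
x = r_b·(cos φ + φ·sin φ) = 37.633264·(0.95923509 + 0.28651325·0.28260934) = 39.146363
y = r_b·(sin φ − φ·cos φ) = 37.633264·(0.28260934 − 0.28651325·0.95923509) = 0.292628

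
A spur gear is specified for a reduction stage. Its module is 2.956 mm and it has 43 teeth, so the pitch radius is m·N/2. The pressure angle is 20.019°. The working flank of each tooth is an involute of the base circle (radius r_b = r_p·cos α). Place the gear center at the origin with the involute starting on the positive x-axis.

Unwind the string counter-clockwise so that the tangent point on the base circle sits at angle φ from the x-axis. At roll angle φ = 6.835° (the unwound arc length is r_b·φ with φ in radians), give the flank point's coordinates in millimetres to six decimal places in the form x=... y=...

x=60.137394 y=0.033743

pitch radius r_p = m·N/2 = 2.956·43/2 = 63.554000
base radius r_b = r_p·cos α = 63.554000·cos 20.019° = 59.714013
roll angle φ = 6.835° = 0.11929325 rad
x = r_b·(cos φ + φ·sin φ) = 59.714013·(0.99289299 + 0.11929325·0.11901051) = 60.137394
y = r_b·(sin φ − φ·cos φ) = 59.714013·(0.11901051 − 0.11929325·0.99289299) = 0.033743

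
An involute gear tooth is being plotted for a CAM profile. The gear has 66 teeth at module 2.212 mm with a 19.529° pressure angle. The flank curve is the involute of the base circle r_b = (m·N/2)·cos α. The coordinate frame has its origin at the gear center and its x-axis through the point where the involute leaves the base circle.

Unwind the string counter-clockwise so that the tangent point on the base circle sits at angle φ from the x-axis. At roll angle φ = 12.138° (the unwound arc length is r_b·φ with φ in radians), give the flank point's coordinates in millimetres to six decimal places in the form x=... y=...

pitch radius r_p = m·N/2 = 2.212·66/2 = 72.996000
base radius r_b = r_p·cos α = 72.996000·cos 19.529° = 68.796716
roll angle φ = 12.138° = 0.21184806 rad
x = r_b·(cos φ + φ·sin φ) = 68.796716·(0.97764400 + 0.21184806·0.21026701) = 70.323223
y = r_b·(sin φ − φ·cos φ) = 68.796716·(0.21026701 − 0.21184806·0.97764400) = 0.217055

x=70.323223 y=0.217055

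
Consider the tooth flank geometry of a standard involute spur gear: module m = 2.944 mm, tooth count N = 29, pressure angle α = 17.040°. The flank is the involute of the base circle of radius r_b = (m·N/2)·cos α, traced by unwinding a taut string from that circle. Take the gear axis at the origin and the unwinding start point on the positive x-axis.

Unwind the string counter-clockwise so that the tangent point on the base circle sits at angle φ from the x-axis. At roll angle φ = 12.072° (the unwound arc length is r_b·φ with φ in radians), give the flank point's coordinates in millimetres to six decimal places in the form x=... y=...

pitch radius r_p = m·N/2 = 2.944·29/2 = 42.688000
base radius r_b = r_p·cos α = 42.688000·cos 17.040° = 40.814014
roll angle φ = 12.072° = 0.21069615 rad
x = r_b·(cos φ + φ·sin φ) = 40.814014·(0.97788556 + 0.21069615·0.20914070) = 41.709910
y = r_b·(sin φ − φ·cos φ) = 40.814014·(0.20914070 − 0.21069615·0.97788556) = 0.126686

x=41.709910 y=0.126686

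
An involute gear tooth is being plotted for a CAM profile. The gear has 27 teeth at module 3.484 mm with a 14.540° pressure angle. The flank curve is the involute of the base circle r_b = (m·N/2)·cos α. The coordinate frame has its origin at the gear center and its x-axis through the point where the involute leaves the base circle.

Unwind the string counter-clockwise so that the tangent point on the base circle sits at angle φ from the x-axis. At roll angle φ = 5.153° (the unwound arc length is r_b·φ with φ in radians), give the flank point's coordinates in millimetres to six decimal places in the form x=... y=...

x=45.711379 y=0.011031

pitch radius r_p = m·N/2 = 3.484·27/2 = 47.034000
base radius r_b = r_p·cos α = 47.034000·cos 14.540° = 45.527624
roll angle φ = 5.153° = 0.08993682 rad
x = r_b·(cos φ + φ·sin φ) = 45.527624·(0.99595841 + 0.08993682·0.08981562) = 45.711379
y = r_b·(sin φ − φ·cos φ) = 45.527624·(0.08981562 − 0.08993682·0.99595841) = 0.011031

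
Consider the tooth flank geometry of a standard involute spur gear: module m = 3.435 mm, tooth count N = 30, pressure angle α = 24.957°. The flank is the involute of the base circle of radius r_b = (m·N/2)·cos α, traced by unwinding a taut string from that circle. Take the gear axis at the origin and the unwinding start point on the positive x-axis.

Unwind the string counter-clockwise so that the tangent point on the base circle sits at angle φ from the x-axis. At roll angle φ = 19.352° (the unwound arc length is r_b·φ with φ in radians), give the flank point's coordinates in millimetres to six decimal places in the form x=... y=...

pitch radius r_p = m·N/2 = 3.435·30/2 = 51.525000
base radius r_b = r_p·cos α = 51.525000·cos 24.957° = 46.713838
roll angle φ = 19.352° = 0.33775612 rad
x = r_b·(cos φ + φ·sin φ) = 46.713838·(0.94350060 + 0.33775612·0.33137082) = 49.302864
y = r_b·(sin φ − φ·cos φ) = 46.713838·(0.33137082 − 0.33775612·0.94350060) = 0.593159

x=49.302864 y=0.593159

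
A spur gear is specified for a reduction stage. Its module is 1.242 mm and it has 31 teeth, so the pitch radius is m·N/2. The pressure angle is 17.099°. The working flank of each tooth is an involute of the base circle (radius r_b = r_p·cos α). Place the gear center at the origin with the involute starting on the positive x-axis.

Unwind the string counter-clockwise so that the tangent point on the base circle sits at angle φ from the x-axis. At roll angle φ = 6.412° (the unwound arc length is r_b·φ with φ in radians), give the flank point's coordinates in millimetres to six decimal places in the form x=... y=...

x=18.514931 y=0.008586

pitch radius r_p = m·N/2 = 1.242·31/2 = 19.251000
base radius r_b = r_p·cos α = 19.251000·cos 17.099° = 18.400070
roll angle φ = 6.412° = 0.11191051 rad
x = r_b·(cos φ + φ·sin φ) = 18.400070·(0.99374455 + 0.11191051·0.11167706) = 18.514931
y = r_b·(sin φ − φ·cos φ) = 18.400070·(0.11167706 − 0.11191051·0.99374455) = 0.008586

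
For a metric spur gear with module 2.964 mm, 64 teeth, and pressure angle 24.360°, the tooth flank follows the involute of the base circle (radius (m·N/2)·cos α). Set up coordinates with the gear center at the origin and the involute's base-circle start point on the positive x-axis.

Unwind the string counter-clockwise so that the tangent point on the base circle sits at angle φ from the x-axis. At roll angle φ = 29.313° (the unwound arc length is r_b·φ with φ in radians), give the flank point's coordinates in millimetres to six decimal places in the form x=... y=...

x=96.982419 y=3.756770

pitch radius r_p = m·N/2 = 2.964·64/2 = 94.848000
base radius r_b = r_p·cos α = 94.848000·cos 24.360° = 86.403857
roll angle φ = 29.313° = 0.51160836 rad
x = r_b·(cos φ + φ·sin φ) = 86.403857·(0.87195821 + 0.51160836·0.48958031) = 96.982419
y = r_b·(sin φ − φ·cos φ) = 86.403857·(0.48958031 − 0.51160836·0.87195821) = 3.756770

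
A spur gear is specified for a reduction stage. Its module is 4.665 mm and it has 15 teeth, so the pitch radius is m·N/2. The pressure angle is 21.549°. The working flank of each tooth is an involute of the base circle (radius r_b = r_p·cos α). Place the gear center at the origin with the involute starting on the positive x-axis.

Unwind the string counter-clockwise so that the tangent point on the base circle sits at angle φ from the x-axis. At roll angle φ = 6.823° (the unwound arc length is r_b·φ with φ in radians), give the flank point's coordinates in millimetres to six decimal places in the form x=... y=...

x=32.771927 y=0.018292

pitch radius r_p = m·N/2 = 4.665·15/2 = 34.987500
base radius r_b = r_p·cos α = 34.987500·cos 21.549° = 32.542006
roll angle φ = 6.823° = 0.11908381 rad
x = r_b·(cos φ + φ·sin φ) = 32.542006·(0.99291790 + 0.11908381·0.11880256) = 32.771927
y = r_b·(sin φ − φ·cos φ) = 32.542006·(0.11880256 − 0.11908381·0.99291790) = 0.018292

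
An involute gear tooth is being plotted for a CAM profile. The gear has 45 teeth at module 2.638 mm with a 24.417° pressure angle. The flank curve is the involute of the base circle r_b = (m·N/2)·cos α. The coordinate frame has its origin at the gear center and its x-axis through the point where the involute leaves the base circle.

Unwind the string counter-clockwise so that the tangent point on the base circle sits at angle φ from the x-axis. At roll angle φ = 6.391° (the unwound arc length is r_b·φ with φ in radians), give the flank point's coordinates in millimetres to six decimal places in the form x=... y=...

x=54.381530 y=0.024971

pitch radius r_p = m·N/2 = 2.638·45/2 = 59.355000
base radius r_b = r_p·cos α = 59.355000·cos 24.417° = 54.046351
roll angle φ = 6.391° = 0.11154399 rad
x = r_b·(cos φ + φ·sin φ) = 54.046351·(0.99378542 + 0.11154399·0.11131283) = 54.381530
y = r_b·(sin φ − φ·cos φ) = 54.046351·(0.11131283 − 0.11154399·0.99378542) = 0.024971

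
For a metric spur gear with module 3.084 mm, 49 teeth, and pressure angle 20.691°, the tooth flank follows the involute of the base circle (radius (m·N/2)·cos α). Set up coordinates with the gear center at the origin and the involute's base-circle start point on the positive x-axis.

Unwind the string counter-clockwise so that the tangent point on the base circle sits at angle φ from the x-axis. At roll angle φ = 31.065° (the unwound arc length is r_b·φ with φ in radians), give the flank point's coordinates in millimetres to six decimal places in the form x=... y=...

pitch radius r_p = m·N/2 = 3.084·49/2 = 75.558000
base radius r_b = r_p·cos α = 75.558000·cos 20.691° = 70.684474
roll angle φ = 31.065° = 0.54218653 rad
x = r_b·(cos φ + φ·sin φ) = 70.684474·(0.85658246 + 0.54218653·0.51601017) = 80.322742
y = r_b·(sin φ − φ·cos φ) = 70.684474·(0.51601017 − 0.54218653·0.85658246) = 3.646096

x=80.322742 y=3.646096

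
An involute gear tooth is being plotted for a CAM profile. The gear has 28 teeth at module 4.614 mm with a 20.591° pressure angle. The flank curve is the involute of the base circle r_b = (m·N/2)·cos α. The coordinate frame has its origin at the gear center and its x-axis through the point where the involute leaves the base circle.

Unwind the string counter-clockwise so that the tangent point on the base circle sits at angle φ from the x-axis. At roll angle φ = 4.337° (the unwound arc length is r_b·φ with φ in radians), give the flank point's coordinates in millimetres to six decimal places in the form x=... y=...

pitch radius r_p = m·N/2 = 4.614·28/2 = 64.596000
base radius r_b = r_p·cos α = 64.596000·cos 20.591° = 60.469271
roll angle φ = 4.337° = 0.07569493 rad
x = r_b·(cos φ + φ·sin φ) = 60.469271·(0.99713651 + 0.07569493·0.07562267) = 60.642259
y = r_b·(sin φ − φ·cos φ) = 60.469271·(0.07562267 − 0.07569493·0.99713651) = 0.008737

x=60.642259 y=0.008737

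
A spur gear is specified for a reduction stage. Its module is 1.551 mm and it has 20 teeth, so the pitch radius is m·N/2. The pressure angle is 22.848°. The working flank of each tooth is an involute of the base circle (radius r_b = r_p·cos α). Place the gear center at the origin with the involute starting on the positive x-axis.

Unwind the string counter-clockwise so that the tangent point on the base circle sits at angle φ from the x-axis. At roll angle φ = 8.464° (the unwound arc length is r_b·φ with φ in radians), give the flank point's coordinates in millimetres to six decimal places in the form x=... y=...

pitch radius r_p = m·N/2 = 1.551·20/2 = 15.510000
base radius r_b = r_p·cos α = 15.510000·cos 22.848° = 14.293057
roll angle φ = 8.464° = 0.14772467 rad
x = r_b·(cos φ + φ·sin φ) = 14.293057·(0.98910854 + 0.14772467·0.14718796) = 14.448163
y = r_b·(sin φ − φ·cos φ) = 14.293057·(0.14718796 − 0.14772467·0.98910854) = 0.015326

x=14.448163 y=0.015326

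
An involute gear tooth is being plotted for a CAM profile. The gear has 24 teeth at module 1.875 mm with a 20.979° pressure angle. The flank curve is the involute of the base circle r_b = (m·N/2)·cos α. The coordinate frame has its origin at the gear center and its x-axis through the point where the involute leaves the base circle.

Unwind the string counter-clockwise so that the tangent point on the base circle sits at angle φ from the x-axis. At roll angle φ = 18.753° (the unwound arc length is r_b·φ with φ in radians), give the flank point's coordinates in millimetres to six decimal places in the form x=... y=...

pitch radius r_p = m·N/2 = 1.875·24/2 = 22.500000
base radius r_b = r_p·cos α = 22.500000·cos 20.979° = 21.008514
roll angle φ = 18.753° = 0.32730159 rad
x = r_b·(cos φ + φ·sin φ) = 21.008514·(0.94691330 + 0.32730159·0.32148905) = 22.103838
y = r_b·(sin φ − φ·cos φ) = 21.008514·(0.32148905 − 0.32730159·0.94691330) = 0.242918

x=22.103838 y=0.242918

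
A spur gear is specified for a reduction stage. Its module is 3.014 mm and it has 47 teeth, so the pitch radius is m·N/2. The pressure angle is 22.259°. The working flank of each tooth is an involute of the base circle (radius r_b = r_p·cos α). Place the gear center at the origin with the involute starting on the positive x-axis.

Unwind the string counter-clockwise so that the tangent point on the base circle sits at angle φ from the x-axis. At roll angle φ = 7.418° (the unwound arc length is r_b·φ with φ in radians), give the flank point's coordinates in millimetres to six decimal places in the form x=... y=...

pitch radius r_p = m·N/2 = 3.014·47/2 = 70.829000
base radius r_b = r_p·cos α = 70.829000·cos 22.259° = 65.550895
roll angle φ = 7.418° = 0.12946852 rad
x = r_b·(cos φ + φ·sin φ) = 65.550895·(0.99163065 + 0.12946852·0.12910713) = 66.097980
y = r_b·(sin φ − φ·cos φ) = 65.550895·(0.12910713 − 0.12946852·0.99163065) = 0.047339

x=66.097980 y=0.047339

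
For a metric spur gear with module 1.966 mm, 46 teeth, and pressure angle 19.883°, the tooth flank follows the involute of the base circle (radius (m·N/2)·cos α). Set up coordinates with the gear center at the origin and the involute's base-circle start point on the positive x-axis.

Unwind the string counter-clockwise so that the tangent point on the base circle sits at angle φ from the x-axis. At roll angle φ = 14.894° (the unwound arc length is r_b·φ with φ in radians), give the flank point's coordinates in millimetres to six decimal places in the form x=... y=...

x=43.935034 y=0.247301

pitch radius r_p = m·N/2 = 1.966·46/2 = 45.218000
base radius r_b = r_p·cos α = 45.218000·cos 19.883° = 42.522513
roll angle φ = 14.894° = 0.25994934 rad
x = r_b·(cos φ + φ·sin φ) = 42.522513·(0.96640300 + 0.25994934·0.25703159) = 43.935034
y = r_b·(sin φ − φ·cos φ) = 42.522513·(0.25703159 − 0.25994934·0.96640300) = 0.247301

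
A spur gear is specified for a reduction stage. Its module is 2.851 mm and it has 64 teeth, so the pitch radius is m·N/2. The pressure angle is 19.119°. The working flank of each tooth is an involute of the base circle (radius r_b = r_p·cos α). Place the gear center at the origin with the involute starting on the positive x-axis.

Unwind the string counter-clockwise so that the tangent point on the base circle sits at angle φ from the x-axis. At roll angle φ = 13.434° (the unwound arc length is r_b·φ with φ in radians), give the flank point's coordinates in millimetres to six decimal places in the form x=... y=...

x=88.536624 y=0.368335

pitch radius r_p = m·N/2 = 2.851·64/2 = 91.232000
base radius r_b = r_p·cos α = 91.232000·cos 19.119° = 86.199675
roll angle φ = 13.434° = 0.23446753 rad
x = r_b·(cos φ + φ·sin φ) = 86.199675·(0.97263818 + 0.23446753·0.23232512) = 88.536624
y = r_b·(sin φ − φ·cos φ) = 86.199675·(0.23232512 − 0.23446753·0.97263818) = 0.368335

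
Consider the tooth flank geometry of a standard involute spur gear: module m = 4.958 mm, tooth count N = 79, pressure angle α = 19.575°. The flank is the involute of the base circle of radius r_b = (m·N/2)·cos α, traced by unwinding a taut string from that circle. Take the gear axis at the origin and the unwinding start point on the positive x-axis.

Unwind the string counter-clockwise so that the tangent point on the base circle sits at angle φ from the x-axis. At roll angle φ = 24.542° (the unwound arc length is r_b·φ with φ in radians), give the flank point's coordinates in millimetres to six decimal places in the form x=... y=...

x=200.681069 y=4.745697

pitch radius r_p = m·N/2 = 4.958·79/2 = 195.841000
base radius r_b = r_p·cos α = 195.841000·cos 19.575° = 184.522121
roll angle φ = 24.542° = 0.42833871 rad
x = r_b·(cos φ + φ·sin φ) = 184.522121·(0.90965704 + 0.42833871·0.41536017) = 200.681069
y = r_b·(sin φ − φ·cos φ) = 184.522121·(0.41536017 − 0.42833871·0.90965704) = 4.745697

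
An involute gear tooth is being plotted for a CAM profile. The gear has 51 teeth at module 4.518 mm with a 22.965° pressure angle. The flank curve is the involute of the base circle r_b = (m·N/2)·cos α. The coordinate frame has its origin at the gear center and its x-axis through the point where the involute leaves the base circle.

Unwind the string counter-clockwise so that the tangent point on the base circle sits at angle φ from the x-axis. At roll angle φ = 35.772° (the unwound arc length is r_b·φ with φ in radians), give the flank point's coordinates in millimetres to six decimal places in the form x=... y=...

pitch radius r_p = m·N/2 = 4.518·51/2 = 115.209000
base radius r_b = r_p·cos α = 115.209000·cos 22.965° = 106.077922
roll angle φ = 35.772° = 0.62433918 rad
x = r_b·(cos φ + φ·sin φ) = 106.077922·(0.81134959 + 0.62433918·0.58456124) = 124.780953
y = r_b·(sin φ − φ·cos φ) = 106.077922·(0.58456124 − 0.62433918·0.81134959) = 8.274493

x=124.780953 y=8.274493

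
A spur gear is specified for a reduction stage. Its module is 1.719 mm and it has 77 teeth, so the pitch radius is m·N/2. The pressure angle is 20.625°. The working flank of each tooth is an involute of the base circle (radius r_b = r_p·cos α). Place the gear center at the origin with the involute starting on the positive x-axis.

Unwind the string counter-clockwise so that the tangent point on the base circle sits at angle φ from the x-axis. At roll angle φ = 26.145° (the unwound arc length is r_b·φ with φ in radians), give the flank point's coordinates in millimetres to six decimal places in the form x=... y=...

pitch radius r_p = m·N/2 = 1.719·77/2 = 66.181500
base radius r_b = r_p·cos α = 66.181500·cos 20.625° = 61.939658
roll angle φ = 26.145° = 0.45631633 rad
x = r_b·(cos φ + φ·sin φ) = 61.939658·(0.89768177 + 0.45631633·0.44064434) = 68.056508
y = r_b·(sin φ − φ·cos φ) = 61.939658·(0.44064434 − 0.45631633·0.89768177) = 1.921213

x=68.056508 y=1.921213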